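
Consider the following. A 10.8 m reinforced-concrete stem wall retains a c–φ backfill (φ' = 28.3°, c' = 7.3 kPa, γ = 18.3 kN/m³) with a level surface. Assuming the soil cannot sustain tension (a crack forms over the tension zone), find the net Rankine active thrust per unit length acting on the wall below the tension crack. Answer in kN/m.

K_a = 0.3568; √K_a = 0.5973.
Tension-crack depth z_c = 2c/(γ√K_a) = 2×7.3/(18.3×0.5973) = 1.336 m.
σ_a at base = K_a γ H − 2c√K_a = 0.3568×18.3×10.8 − 2×7.3×0.5973 = 61.79 kPa.
P_a = ½ × 61.79 × (H − z_c) = 0.5×61.79×9.464 = 292.4 kN/m.

292 kN/m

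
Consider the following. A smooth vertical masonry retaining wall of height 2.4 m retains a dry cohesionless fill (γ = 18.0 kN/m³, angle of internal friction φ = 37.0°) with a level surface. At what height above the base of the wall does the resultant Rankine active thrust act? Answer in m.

K_a = 0.2486.
The pressure distribution is triangular, so the resultant acts at H/3 above the base = 2.4/3 = 0.8000 m.

0.800 m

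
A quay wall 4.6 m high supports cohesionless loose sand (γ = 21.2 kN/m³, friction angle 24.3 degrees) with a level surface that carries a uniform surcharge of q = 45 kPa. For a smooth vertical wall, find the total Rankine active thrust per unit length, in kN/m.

180 kN/m

K_a = tan²(45° − φ/2) = 0.4169.
Soil triangle: ½ K_a γ H² = 0.5×0.4169×21.2×4.6² = 93.51 kN/m.
Surcharge rectangle: K_a q H = 0.4169×45×4.6 = 86.30 kN/m.
Total = 93.51 + 86.30 = 179.8 kN/m.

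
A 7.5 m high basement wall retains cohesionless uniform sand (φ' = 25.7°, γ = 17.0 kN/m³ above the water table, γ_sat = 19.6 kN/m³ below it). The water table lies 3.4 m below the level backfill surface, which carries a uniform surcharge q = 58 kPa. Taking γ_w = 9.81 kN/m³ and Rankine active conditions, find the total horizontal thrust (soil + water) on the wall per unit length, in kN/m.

K_a = tan²(45° − φ/2) = 0.3950.
γ' = 19.6 − 9.81 = 9.790 kN/m³. h₂ = H − d_w = 4.1 m.
σ'_h: at surface K_a·q = 22.91; at WT K_a(q+γd_w) = 45.74; at base K_a(q+γd_w+γ'h₂) = 61.60 kPa.
P₁ = ½(22.91+45.74)×3.4 = 116.7; P₂ = ½(45.74+61.60)×4.1 = 220.1; P_w = ½γ_w h₂² = 82.45.
Total = 116.7+220.1+82.45 = 419.2 kN/m.

419 kN/m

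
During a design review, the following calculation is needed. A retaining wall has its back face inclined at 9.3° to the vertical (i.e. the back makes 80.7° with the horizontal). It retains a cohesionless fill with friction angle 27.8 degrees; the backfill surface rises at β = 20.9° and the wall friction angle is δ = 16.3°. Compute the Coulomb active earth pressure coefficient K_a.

0.599

K_a = sin²(α+φ) / [sin²α · sin(α−δ) · (1 + √{sin(φ+δ)sin(φ−β) / (sin(α−δ)sin(α+β))})²].
With α = 80.7°, φ = 27.8°, δ = 16.3°, β = 20.9°: K_a = 0.5988.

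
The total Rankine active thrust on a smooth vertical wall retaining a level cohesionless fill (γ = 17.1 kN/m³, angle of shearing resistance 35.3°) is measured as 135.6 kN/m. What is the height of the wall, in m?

7.70 m

K_a = 0.2675. P_a = ½ K_a γ H² ⇒ H = √(2P_a/(K_a γ)).
H = √(2×135.6/(0.2675×17.1)) = 7.699 m.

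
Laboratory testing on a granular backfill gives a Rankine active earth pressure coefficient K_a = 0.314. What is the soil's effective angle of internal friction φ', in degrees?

K_a = tan²(45° − φ/2) ⇒ 45° − φ/2 = arctan(√0.314) = 29.26°.
φ = 2(45° − 29.26°) = 31.47°.

31.5°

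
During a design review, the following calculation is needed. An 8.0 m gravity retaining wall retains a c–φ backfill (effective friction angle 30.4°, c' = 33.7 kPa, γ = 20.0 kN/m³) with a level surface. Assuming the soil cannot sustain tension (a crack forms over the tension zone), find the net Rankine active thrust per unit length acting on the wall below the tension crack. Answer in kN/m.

14.7 kN/m

K_a = 0.3280; √K_a = 0.5727.
Tension-crack depth z_c = 2c/(γ√K_a) = 2×33.7/(20.0×0.5727) = 5.884 m.
σ_a at base = K_a γ H − 2c√K_a = 0.3280×20.0×8.0 − 2×33.7×0.5727 = 13.88 kPa.
P_a = ½ × 13.88 × (H − z_c) = 0.5×13.88×2.116 = 14.68 kN/m.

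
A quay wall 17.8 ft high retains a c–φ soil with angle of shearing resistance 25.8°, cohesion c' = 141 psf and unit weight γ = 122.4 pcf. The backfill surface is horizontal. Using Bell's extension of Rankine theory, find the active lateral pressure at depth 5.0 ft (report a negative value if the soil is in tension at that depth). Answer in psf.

K_a = (1 − sin φ)/(1 + sin φ) = 0.3935.
σ_a = K_a γ z − 2c√K_a = 0.3935×122.4×5.0 − 2×141×0.6273 = 63.93 psf.

63.9 psf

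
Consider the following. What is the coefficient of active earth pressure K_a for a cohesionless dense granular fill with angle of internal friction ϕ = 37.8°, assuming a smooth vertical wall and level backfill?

0.240

K_a = (1 − sin φ)/(1 + sin φ) = (1 − sin 37.8°)/(1 + sin 37.8°) = 0.2400.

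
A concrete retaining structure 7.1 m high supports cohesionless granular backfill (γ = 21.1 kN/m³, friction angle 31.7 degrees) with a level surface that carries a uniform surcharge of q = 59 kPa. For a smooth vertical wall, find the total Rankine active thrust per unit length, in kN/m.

296 kN/m

K_a = tan²(45° − φ/2) = 0.3111.
Soil triangle: ½ K_a γ H² = 0.5×0.3111×21.1×7.1² = 165.4 kN/m.
Surcharge rectangle: K_a q H = 0.3111×59×7.1 = 130.3 kN/m.
Total = 165.4 + 130.3 = 295.7 kN/m.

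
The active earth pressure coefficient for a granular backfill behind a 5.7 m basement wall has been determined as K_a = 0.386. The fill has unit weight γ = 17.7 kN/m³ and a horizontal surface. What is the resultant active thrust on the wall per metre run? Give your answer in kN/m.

P = ½ K_a γ H² = 0.5 × 0.386 × 17.7 × 5.7² = 111.0 kN/m.

111 kN/m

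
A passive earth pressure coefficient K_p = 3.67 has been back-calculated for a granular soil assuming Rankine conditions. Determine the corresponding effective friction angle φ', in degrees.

34.9°

K_p = (1+sin φ)/(1−sin φ) ⇒ sin φ = (K_p − 1)/(K_p + 1) = 0.5717.
φ = arcsin(0.5717) = 34.87°.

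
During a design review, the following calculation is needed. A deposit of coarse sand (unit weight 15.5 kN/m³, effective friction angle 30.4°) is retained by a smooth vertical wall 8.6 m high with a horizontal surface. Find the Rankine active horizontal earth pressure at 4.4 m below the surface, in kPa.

22.4 kPa

K_a = (1 − sin φ)/(1 + sin φ) = 0.3280.
σ_h = K_a γ z = 0.3280 × 15.5 × 4.4 = 22.37 kPa.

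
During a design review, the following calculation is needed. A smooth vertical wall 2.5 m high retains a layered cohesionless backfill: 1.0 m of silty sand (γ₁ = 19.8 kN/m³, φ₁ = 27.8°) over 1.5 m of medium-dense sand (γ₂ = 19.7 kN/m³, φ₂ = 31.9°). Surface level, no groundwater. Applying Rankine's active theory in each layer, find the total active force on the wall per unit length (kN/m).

K_a1 = tan²(45°−27.8°/2) = 0.3639; K_a2 = tan²(45°−31.9°/2) = 0.3085.
Layer 1: σ at base = K_a1 γ₁ h₁ = 7.205 kPa; P₁ = ½×7.205×1.0 = 3.603.
Layer 2: σ_v at top = γ₁h₁ = 19.80; σ_h top = K_a2×19.80 = 6.109; σ_h base = K_a2×(19.80+19.7×1.5) = 15.23.
P₂ = ½(6.109+15.23)×1.5 = 16.00. Total P_a = 3.603+16.00 = 19.60 kN/m.

19.6 kN/m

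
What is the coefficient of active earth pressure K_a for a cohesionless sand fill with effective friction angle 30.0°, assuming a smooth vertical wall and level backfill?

K_a = (1 − sin φ)/(1 + sin φ) = (1 − sin 30.0°)/(1 + sin 30.0°) = 0.3333.

0.333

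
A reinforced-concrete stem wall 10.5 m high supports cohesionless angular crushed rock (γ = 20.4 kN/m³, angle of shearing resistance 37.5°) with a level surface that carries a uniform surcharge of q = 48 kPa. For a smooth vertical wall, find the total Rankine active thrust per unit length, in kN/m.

396 kN/m

K_a = tan²(45° − φ/2) = 0.2432.
Soil triangle: ½ K_a γ H² = 0.5×0.2432×20.4×10.5² = 273.5 kN/m.
Surcharge rectangle: K_a q H = 0.2432×48×10.5 = 122.6 kN/m.
Total = 273.5 + 122.6 = 396.1 kN/m.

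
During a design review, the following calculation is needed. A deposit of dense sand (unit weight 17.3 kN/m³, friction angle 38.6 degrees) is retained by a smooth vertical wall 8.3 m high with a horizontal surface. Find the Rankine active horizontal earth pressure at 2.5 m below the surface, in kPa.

K_a = (1 − sin φ)/(1 + sin φ) = 0.2316.
σ_h = K_a γ z = 0.2316 × 17.3 × 2.5 = 10.02 kPa.

10.0 kPa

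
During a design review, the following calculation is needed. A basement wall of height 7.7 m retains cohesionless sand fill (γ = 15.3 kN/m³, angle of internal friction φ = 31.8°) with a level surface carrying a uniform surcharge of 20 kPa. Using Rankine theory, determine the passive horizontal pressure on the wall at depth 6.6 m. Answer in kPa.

K_p = (1 + sin φ)/(1 − sin φ) = 3.228.
σ_v = γz + q = 15.3 × 6.6 + 20 = 121.0 kPa.
σ_h = K_p σ_v = 3.228 × 121.0 = 390.5 kPa.

391 kPa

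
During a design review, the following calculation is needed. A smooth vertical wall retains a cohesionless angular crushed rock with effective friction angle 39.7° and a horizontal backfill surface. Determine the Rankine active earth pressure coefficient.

0.220

K_a = tan²(45° − φ/2) = tan²(25.15°) = 0.2204.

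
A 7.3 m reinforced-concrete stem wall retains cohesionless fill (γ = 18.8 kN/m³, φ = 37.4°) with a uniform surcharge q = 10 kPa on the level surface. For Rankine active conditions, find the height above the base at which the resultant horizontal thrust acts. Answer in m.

K_a = 0.2443.
Triangular part P₁ = ½K_aγH² = 122.4 at H/3 = 2.433 m; rectangular part P₂ = K_a q H = 17.83 at H/2 = 3.650 m.
ȳ = (P₁·2.433 + P₂·3.650)/(P₁+P₂) = 2.588 m.

2.59 m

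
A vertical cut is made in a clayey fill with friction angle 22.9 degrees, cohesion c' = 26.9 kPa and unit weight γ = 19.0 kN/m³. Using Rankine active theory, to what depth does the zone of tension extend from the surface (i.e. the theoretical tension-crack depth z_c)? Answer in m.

K_a = tan²(45° − 22.9°/2) = 0.4398; √K_a = 0.6631.
The active pressure is zero where K_a γ z = 2c√K_a, so z_c = 2c/(γ√K_a) = 2×26.9/(19.0×0.6631) = 4.270 m.

4.27 m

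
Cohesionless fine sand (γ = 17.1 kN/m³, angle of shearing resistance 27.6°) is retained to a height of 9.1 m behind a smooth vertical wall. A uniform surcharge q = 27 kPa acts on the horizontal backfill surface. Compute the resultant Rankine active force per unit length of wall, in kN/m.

K_a = tan²(45° − φ/2) = 0.3668.
Soil triangle: ½ K_a γ H² = 0.5×0.3668×17.1×9.1² = 259.7 kN/m.
Surcharge rectangle: K_a q H = 0.3668×27×9.1 = 90.12 kN/m.
Total = 259.7 + 90.12 = 349.8 kN/m.

350 kN/m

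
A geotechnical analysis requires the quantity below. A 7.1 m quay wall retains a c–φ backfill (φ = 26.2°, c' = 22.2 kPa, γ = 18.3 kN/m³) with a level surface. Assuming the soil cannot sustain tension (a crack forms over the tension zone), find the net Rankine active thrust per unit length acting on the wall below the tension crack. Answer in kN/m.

K_a = 0.3874; √K_a = 0.6224.
Tension-crack depth z_c = 2c/(γ√K_a) = 2×22.2/(18.3×0.6224) = 3.898 m.
σ_a at base = K_a γ H − 2c√K_a = 0.3874×18.3×7.1 − 2×22.2×0.6224 = 22.70 kPa.
P_a = ½ × 22.70 × (H − z_c) = 0.5×22.70×3.202 = 36.35 kN/m.

36.3 kN/m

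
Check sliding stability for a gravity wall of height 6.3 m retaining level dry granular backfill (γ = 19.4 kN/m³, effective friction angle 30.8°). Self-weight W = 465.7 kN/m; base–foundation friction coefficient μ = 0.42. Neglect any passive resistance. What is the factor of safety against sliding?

1.57

K_a = tan²(45° − 30.8°/2) = 0.3227.
P_a = ½K_aγH² = 0.5×0.3227×19.4×6.3² = 124.2 kN/m, acting at H/3 = 2.100 m above the base.
FS_sliding = μW / P_a = 0.42×465.7 / 124.2 = 1.574.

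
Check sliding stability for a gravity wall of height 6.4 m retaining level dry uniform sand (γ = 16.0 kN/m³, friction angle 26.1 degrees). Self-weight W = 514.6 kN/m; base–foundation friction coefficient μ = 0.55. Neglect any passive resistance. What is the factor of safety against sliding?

K_a = tan²(45° − 26.1°/2) = 0.3889.
P_a = ½K_aγH² = 0.5×0.3889×16.0×6.4² = 127.5 kN/m, acting at H/3 = 2.133 m above the base.
FS_sliding = μW / P_a = 0.55×514.6 / 127.5 = 2.221.

2.22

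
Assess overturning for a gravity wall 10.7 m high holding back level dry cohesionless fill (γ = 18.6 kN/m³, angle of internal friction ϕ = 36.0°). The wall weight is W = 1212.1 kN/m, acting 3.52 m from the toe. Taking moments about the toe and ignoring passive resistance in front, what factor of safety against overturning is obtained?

4.33

K_a = tan²(45° − 36.0°/2) = 0.2596.
P_a = ½K_aγH² = 0.5×0.2596×18.6×10.7² = 276.4 kN/m, acting at H/3 = 3.567 m above the base.
Overturning moment M_o = P_a × H/3 = 276.4 × 3.567 = 985.9.
Resisting moment M_r = W × 3.52 = 1212.1 × 3.52 = 4267.
FS_overturning = M_r/M_o = 4267/985.9 = 4.327.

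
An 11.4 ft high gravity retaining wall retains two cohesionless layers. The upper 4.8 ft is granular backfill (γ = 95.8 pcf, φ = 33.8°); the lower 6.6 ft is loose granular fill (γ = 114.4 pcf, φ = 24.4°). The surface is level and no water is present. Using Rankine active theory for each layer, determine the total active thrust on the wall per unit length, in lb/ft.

2610 lb/ft

K_a1 = tan²(45°−33.8°/2) = 0.2851; K_a2 = tan²(45°−24.4°/2) = 0.4153.
Layer 1: σ at base = K_a1 γ₁ h₁ = 131.1 psf; P₁ = ½×131.1×4.8 = 314.6.
Layer 2: σ_v at top = γ₁h₁ = 459.8; σ_h top = K_a2×459.8 = 191.0; σ_h base = K_a2×(459.8+114.4×6.6) = 504.6.
P₂ = ½(191.0+504.6)×6.6 = 2295. Total P_a = 314.6+2295 = 2610 lb/ft.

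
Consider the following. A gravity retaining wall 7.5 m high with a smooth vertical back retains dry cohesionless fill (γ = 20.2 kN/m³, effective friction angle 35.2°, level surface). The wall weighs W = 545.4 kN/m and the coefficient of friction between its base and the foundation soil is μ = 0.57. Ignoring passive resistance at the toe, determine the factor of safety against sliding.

K_a = tan²(45° − 35.2°/2) = 0.2687.
P_a = ½K_aγH² = 0.5×0.2687×20.2×7.5² = 152.6 kN/m, acting at H/3 = 2.500 m above the base.
FS_sliding = μW / P_a = 0.57×545.4 / 152.6 = 2.037.

2.04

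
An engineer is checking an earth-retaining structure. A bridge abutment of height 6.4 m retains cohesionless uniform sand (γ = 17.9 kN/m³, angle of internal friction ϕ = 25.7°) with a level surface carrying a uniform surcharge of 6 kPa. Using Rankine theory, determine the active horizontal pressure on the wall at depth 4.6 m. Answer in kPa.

K_a = (1 − sin φ)/(1 + sin φ) = 0.3950.
σ_v = γz + q = 17.9 × 4.6 + 6 = 88.34 kPa.
σ_h = K_a σ_v = 0.3950 × 88.34 = 34.90 kPa.

34.9 kPa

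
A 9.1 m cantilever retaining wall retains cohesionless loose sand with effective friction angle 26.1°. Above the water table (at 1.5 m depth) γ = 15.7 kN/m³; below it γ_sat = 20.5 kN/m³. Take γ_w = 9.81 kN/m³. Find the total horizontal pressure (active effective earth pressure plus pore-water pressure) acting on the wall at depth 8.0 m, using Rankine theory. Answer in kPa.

100.0 kPa

K_a = (1 − sin φ)/(1 + sin φ) = 0.3889.
γ' = 20.5 − 9.81 = 10.69 kN/m³.
Effective vertical stress at 8.0 m: σ'_v = 15.7×1.5 + 10.69×6.50 = 93.03 kPa.
σ'_h = K_a σ'_v = 0.3889 × 93.03 = 36.19 kPa; u = γ_w × 6.50 = 63.77 kPa.
Total σ_h = 36.19 + 63.77 = 99.95 kPa.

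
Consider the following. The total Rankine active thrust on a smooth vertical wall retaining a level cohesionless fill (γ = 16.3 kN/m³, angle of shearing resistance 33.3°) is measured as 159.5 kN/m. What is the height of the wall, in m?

8.20 m

K_a = 0.2911. P_a = ½ K_a γ H² ⇒ H = √(2P_a/(K_a γ)).
H = √(2×159.5/(0.2911×16.3)) = 8.199 m.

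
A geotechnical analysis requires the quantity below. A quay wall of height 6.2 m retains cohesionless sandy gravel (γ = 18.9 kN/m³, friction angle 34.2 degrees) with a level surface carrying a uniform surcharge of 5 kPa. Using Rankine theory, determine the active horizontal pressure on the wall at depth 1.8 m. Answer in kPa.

10.9 kPa

K_a = (1 − sin φ)/(1 + sin φ) = 0.2803.
σ_v = γz + q = 18.9 × 1.8 + 5 = 39.02 kPa.
σ_h = K_a σ_v = 0.2803 × 39.02 = 10.94 kPa.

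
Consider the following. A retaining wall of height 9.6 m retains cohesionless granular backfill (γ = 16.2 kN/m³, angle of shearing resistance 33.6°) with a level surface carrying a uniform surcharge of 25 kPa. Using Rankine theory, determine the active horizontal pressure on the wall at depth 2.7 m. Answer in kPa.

K_a = (1 − sin φ)/(1 + sin φ) = 0.2875.
σ_v = γz + q = 16.2 × 2.7 + 25 = 68.74 kPa.
σ_h = K_a σ_v = 0.2875 × 68.74 = 19.76 kPa.

19.8 kPa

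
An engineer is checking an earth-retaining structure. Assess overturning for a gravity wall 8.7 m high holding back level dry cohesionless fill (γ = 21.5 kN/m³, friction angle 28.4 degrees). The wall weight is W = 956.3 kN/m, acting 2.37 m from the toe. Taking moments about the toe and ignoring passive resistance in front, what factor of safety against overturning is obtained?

2.70

K_a = tan²(45° − 28.4°/2) = 0.3554.
P_a = ½K_aγH² = 0.5×0.3554×21.5×8.7² = 289.1 kN/m, acting at H/3 = 2.900 m above the base.
Overturning moment M_o = P_a × H/3 = 289.1 × 2.900 = 838.5.
Resisting moment M_r = W × 2.37 = 956.3 × 2.37 = 2266.
FS_overturning = M_r/M_o = 2266/838.5 = 2.703.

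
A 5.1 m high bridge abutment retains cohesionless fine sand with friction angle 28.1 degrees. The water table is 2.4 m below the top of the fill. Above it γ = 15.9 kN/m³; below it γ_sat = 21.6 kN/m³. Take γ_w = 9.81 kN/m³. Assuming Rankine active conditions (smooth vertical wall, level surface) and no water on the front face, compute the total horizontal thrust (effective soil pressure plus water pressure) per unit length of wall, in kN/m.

K_a = tan²(45° − φ/2) = 0.3596.
γ' = 21.6 − 9.81 = 11.79 kN/m³. Depth below WT = 2.7 m.
σ'_h at WT = K_a γ d_w = 13.72 kPa; at base = 13.72 + K_a γ' × 2.7 = 25.17 kPa.
P₁ (0–2.4 m) = ½×13.72×2.4 = 16.47. P₂ (2.4–5.1 m) = ½(13.72+25.17)×2.7 = 52.51.
P_w = ½ γ_w h₂² = 0.5×9.81×2.7² = 35.76. Total = 16.47+52.51+35.76 = 104.7 kN/m.

105 kN/m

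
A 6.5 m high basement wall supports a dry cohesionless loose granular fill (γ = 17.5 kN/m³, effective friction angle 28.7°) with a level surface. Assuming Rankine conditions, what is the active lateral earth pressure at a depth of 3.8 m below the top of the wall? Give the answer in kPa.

K_a = (1 − sin φ)/(1 + sin φ) = 0.3511.
σ_h = K_a γ z = 0.3511 × 17.5 × 3.8 = 23.35 kPa.

23.4 kPa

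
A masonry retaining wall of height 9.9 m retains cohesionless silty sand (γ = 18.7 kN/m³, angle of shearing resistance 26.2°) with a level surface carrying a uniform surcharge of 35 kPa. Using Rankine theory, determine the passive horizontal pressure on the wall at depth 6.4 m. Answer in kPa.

399 kPa

K_p = (1 + sin φ)/(1 − sin φ) = 2.581.
σ_v = γz + q = 18.7 × 6.4 + 35 = 154.7 kPa.
σ_h = K_p σ_v = 2.581 × 154.7 = 399.2 kPa.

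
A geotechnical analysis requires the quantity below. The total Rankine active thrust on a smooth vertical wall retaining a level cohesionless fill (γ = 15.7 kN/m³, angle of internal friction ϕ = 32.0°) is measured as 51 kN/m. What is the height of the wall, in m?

K_a = 0.3073. P_a = ½ K_a γ H² ⇒ H = √(2P_a/(K_a γ)).
H = √(2×51/(0.3073×15.7)) = 4.598 m.

4.60 m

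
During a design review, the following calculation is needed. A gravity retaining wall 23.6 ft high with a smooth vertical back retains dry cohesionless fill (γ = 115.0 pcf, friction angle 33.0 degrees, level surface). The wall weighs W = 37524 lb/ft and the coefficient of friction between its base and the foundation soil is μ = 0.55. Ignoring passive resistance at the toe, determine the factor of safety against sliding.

2.19

K_a = tan²(45° − 33.0°/2) = 0.2948.
P_a = ½K_aγH² = 0.5×0.2948×115.0×23.6² = 9441 lb/ft, acting at H/3 = 7.867 ft above the base.
FS_sliding = μW / P_a = 0.55×37524 / 9441 = 2.186.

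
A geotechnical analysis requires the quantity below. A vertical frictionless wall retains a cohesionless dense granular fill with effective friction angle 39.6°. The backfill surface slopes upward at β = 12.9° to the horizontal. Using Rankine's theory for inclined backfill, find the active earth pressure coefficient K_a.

K_a = cos β · (cos β − √(cos²β − cos²φ)) / (cos β + √(cos²β − cos²φ)).
cos β = 0.9748, cos φ = 0.7705, √(cos²β − cos²φ) = 0.5971.
K_a = 0.9748 × (0.9748 − 0.5971)/(0.9748 + 0.5971) = 0.2342.

0.234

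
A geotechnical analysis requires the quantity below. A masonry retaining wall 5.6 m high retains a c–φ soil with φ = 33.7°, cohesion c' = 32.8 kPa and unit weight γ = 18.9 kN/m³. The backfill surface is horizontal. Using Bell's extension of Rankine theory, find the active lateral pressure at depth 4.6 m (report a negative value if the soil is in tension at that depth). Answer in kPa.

-10.2 kPa

K_a = (1 − sin φ)/(1 + sin φ) = 0.2863.
σ_a = K_a γ z − 2c√K_a = 0.2863×18.9×4.6 − 2×32.8×0.5351 = -10.21 kPa.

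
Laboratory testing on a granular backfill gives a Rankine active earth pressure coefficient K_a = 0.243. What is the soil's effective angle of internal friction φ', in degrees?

K_a = tan²(45° − φ/2) ⇒ 45° − φ/2 = arctan(√0.243) = 26.24°.
φ = 2(45° − 26.24°) = 37.52°.

37.5°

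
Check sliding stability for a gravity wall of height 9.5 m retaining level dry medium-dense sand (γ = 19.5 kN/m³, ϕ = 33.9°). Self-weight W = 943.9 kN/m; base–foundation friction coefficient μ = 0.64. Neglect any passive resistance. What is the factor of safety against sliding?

K_a = tan²(45° − 33.9°/2) = 0.2839.
P_a = ½K_aγH² = 0.5×0.2839×19.5×9.5² = 249.8 kN/m, acting at H/3 = 3.167 m above the base.
FS_sliding = μW / P_a = 0.64×943.9 / 249.8 = 2.418.

2.42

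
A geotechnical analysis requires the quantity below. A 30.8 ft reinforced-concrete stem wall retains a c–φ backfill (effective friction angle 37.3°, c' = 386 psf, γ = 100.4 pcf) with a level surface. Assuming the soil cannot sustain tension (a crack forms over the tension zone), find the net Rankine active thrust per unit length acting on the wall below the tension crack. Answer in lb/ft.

K_a = 0.2453; √K_a = 0.4953.
Tension-crack depth z_c = 2c/(γ√K_a) = 2×386/(100.4×0.4953) = 15.52 ft.
σ_a at base = K_a γ H − 2c√K_a = 0.2453×100.4×30.8 − 2×386×0.4953 = 376.3 psf.
P_a = ½ × 376.3 × (H − z_c) = 0.5×376.3×15.28 = 2874 lb/ft.

2870 lb/ft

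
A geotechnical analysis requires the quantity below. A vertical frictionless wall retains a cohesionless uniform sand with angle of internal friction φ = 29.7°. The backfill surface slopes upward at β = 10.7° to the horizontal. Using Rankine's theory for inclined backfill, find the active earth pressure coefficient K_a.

0.357

K_a = cos β · (cos β − √(cos²β − cos²φ)) / (cos β + √(cos²β − cos²φ)).
cos β = 0.9826, cos φ = 0.8686, √(cos²β − cos²φ) = 0.4594.
K_a = 0.9826 × (0.9826 − 0.4594)/(0.9826 + 0.4594) = 0.3566.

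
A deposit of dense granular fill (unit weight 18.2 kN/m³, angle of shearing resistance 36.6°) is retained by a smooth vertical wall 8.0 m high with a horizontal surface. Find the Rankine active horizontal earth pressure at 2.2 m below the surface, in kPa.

K_a = (1 − sin φ)/(1 + sin φ) = 0.2530.
σ_h = K_a γ z = 0.2530 × 18.2 × 2.2 = 10.13 kPa.

10.1 kPa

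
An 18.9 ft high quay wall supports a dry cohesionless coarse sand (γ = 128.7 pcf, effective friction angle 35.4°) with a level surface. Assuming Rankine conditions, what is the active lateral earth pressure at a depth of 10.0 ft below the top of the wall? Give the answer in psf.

K_a = (1 − sin φ)/(1 + sin φ) = 0.2664.
σ_h = K_a γ z = 0.2664 × 128.7 × 10.0 = 342.9 psf.

343 psf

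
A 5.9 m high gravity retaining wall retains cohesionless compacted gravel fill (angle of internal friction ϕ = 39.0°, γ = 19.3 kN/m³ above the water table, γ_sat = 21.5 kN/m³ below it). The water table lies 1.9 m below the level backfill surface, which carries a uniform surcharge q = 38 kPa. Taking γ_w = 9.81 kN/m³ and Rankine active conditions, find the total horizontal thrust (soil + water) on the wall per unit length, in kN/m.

K_a = tan²(45° − φ/2) = 0.2275.
γ' = 21.5 − 9.81 = 11.69 kN/m³. h₂ = H − d_w = 4.0 m.
σ'_h: at surface K_a·q = 8.645; at WT K_a(q+γd_w) = 16.99; at base K_a(q+γd_w+γ'h₂) = 27.63 kPa.
P₁ = ½(8.645+16.99)×1.9 = 24.35; P₂ = ½(16.99+27.63)×4.0 = 89.23; P_w = ½γ_w h₂² = 78.48.
Total = 24.35+89.23+78.48 = 192.1 kN/m.

192 kN/m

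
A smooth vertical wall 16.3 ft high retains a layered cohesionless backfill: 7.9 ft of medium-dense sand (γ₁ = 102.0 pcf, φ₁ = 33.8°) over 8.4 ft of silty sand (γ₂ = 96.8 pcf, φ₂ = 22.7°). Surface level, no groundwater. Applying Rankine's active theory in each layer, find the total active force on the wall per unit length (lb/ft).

K_a1 = tan²(45°−33.8°/2) = 0.2851; K_a2 = tan²(45°−22.7°/2) = 0.4431.
Layer 1: σ at base = K_a1 γ₁ h₁ = 229.7 psf; P₁ = ½×229.7×7.9 = 907.5.
Layer 2: σ_v at top = γ₁h₁ = 805.8; σ_h top = K_a2×805.8 = 357.0; σ_h base = K_a2×(805.8+96.8×8.4) = 717.3.
P₂ = ½(357.0+717.3)×8.4 = 4512. Total P_a = 907.5+4512 = 5420 lb/ft.

5420 lb/ft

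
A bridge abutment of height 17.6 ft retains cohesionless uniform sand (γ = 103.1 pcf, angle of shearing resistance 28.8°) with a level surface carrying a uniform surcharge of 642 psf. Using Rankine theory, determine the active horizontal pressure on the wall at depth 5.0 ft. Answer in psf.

405 psf

K_a = (1 − sin φ)/(1 + sin φ) = 0.3498.
σ_v = γz + q = 103.1 × 5.0 + 642 = 1158 psf.
σ_h = K_a σ_v = 0.3498 × 1158 = 404.8 psf.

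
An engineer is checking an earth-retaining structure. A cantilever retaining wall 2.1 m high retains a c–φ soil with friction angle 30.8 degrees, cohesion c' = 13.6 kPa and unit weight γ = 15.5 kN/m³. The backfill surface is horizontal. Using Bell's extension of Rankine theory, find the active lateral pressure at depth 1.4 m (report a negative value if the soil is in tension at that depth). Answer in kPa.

K_a = (1 − sin φ)/(1 + sin φ) = 0.3227.
σ_a = K_a γ z − 2c√K_a = 0.3227×15.5×1.4 − 2×13.6×0.5681 = -8.449 kPa.

-8.45 kPa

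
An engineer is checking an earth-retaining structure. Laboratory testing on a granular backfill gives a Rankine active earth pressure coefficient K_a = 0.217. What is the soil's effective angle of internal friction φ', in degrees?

K_a = tan²(45° − φ/2) ⇒ 45° − φ/2 = arctan(√0.217) = 24.98°.
φ = 2(45° − 24.98°) = 40.04°.

40.0°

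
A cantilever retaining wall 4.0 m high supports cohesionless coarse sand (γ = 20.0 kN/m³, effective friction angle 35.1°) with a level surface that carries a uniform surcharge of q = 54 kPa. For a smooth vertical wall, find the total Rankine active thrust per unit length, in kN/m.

101 kN/m

K_a = tan²(45° − φ/2) = 0.2698.
Soil triangle: ½ K_a γ H² = 0.5×0.2698×20.0×4.0² = 43.17 kN/m.
Surcharge rectangle: K_a q H = 0.2698×54×4.0 = 58.28 kN/m.
Total = 43.17 + 58.28 = 101.5 kN/m.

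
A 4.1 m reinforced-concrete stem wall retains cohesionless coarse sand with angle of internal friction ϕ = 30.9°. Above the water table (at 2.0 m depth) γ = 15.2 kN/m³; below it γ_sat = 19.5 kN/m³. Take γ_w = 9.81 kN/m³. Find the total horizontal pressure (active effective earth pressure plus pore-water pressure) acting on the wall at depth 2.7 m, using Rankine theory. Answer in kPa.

18.8 kPa

K_a = (1 − sin φ)/(1 + sin φ) = 0.3214.
γ' = 19.5 − 9.81 = 9.690 kN/m³.
Effective vertical stress at 2.7 m: σ'_v = 15.2×2.0 + 9.690×0.700 = 37.18 kPa.
σ'_h = K_a σ'_v = 0.3214 × 37.18 = 11.95 kPa; u = γ_w × 0.700 = 6.867 kPa.
Total σ_h = 11.95 + 6.867 = 18.82 kPa.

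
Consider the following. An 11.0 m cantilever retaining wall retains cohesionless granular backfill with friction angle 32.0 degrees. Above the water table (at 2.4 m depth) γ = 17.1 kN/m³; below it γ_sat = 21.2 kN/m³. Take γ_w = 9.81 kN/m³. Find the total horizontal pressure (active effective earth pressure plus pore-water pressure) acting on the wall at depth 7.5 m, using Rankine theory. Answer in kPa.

80.5 kPa

K_a = (1 − sin φ)/(1 + sin φ) = 0.3073.
γ' = 21.2 − 9.81 = 11.39 kN/m³.
Effective vertical stress at 7.5 m: σ'_v = 17.1×2.4 + 11.39×5.10 = 99.13 kPa.
σ'_h = K_a σ'_v = 0.3073 × 99.13 = 30.46 kPa; u = γ_w × 5.10 = 50.03 kPa.
Total σ_h = 30.46 + 50.03 = 80.49 kPa.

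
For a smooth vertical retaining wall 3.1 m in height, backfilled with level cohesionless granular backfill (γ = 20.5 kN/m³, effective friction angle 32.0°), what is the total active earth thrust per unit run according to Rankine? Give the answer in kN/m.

K_a = tan²(45° − φ/2) = 0.3073.
P_a = ½ K_a γ H² = 0.5 × 0.3073 × 20.5 × 3.1² = 30.27 kN/m.

30.3 kN/m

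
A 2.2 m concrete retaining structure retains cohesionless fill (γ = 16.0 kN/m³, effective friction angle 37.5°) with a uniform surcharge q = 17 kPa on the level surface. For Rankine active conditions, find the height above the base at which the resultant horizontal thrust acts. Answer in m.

0.913 m

K_a = 0.2432.
Triangular part P₁ = ½K_aγH² = 9.416 at H/3 = 0.7333 m; rectangular part P₂ = K_a q H = 9.095 at H/2 = 1.100 m.
ȳ = (P₁·0.7333 + P₂·1.100)/(P₁+P₂) = 0.9135 m.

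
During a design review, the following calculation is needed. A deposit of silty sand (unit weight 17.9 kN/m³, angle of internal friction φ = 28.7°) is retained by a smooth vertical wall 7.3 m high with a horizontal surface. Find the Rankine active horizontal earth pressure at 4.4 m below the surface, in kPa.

K_a = (1 − sin φ)/(1 + sin φ) = 0.3511.
σ_h = K_a γ z = 0.3511 × 17.9 × 4.4 = 27.66 kPa.

27.7 kPa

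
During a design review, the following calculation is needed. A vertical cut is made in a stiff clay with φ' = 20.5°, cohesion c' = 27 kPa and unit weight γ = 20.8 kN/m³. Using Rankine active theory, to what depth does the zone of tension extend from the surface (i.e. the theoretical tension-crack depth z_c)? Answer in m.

K_a = tan²(45° − 20.5°/2) = 0.4813; √K_a = 0.6937.
The active pressure is zero where K_a γ z = 2c√K_a, so z_c = 2c/(γ√K_a) = 2×27/(20.8×0.6937) = 3.742 m.

3.74 m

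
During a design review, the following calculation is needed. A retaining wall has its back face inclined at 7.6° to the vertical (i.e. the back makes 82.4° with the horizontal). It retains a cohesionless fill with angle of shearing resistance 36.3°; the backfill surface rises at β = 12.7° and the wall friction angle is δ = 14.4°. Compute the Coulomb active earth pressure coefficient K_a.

0.339

K_a = sin²(α+φ) / [sin²α · sin(α−δ) · (1 + √{sin(φ+δ)sin(φ−β) / (sin(α−δ)sin(α+β))})²].
With α = 82.4°, φ = 36.3°, δ = 14.4°, β = 12.7°: K_a = 0.3387.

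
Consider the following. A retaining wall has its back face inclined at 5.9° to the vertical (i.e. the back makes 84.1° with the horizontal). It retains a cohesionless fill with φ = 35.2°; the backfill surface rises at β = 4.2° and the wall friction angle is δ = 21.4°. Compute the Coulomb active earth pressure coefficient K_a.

K_a = sin²(α+φ) / [sin²α · sin(α−δ) · (1 + √{sin(φ+δ)sin(φ−β) / (sin(α−δ)sin(α+β))})²].
With α = 84.1°, φ = 35.2°, δ = 21.4°, β = 4.2°: K_a = 0.3008.

0.301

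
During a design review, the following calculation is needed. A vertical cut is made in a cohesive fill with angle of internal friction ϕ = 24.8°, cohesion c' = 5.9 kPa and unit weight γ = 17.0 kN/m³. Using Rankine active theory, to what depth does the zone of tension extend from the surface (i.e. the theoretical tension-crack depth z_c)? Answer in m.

K_a = tan²(45° − 24.8°/2) = 0.4090; √K_a = 0.6395.
The active pressure is zero where K_a γ z = 2c√K_a, so z_c = 2c/(γ√K_a) = 2×5.9/(17.0×0.6395) = 1.085 m.

1.09 m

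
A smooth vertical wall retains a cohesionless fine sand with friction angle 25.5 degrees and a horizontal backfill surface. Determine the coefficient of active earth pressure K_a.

K_a = tan²(45° − φ/2) = tan²(32.25°) = 0.3981.

0.398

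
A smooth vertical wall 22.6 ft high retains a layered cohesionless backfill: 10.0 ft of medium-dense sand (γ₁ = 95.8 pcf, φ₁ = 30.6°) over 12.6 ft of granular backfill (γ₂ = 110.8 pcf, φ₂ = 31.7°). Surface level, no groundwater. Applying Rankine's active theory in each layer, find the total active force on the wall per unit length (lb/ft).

8050 lb/ft

K_a1 = tan²(45°−30.6°/2) = 0.3253; K_a2 = tan²(45°−31.7°/2) = 0.3111.
Layer 1: σ at base = K_a1 γ₁ h₁ = 311.7 psf; P₁ = ½×311.7×10.0 = 1558.
Layer 2: σ_v at top = γ₁h₁ = 958.0; σ_h top = K_a2×958.0 = 298.0; σ_h base = K_a2×(958.0+110.8×12.6) = 732.3.
P₂ = ½(298.0+732.3)×12.6 = 6491. Total P_a = 1558+6491 = 8049 lb/ft.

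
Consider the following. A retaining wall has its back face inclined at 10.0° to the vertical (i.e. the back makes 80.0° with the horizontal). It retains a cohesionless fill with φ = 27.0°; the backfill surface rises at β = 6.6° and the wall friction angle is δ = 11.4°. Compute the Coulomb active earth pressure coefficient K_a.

0.461

K_a = sin²(α+φ) / [sin²α · sin(α−δ) · (1 + √{sin(φ+δ)sin(φ−β) / (sin(α−δ)sin(α+β))})²].
With α = 80.0°, φ = 27.0°, δ = 11.4°, β = 6.6°: K_a = 0.4607.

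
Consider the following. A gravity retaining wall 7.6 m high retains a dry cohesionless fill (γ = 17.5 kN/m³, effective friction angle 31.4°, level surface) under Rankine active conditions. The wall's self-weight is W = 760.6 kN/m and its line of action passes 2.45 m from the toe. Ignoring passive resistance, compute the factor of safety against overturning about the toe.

4.62

K_a = tan²(45° − 31.4°/2) = 0.3149.
P_a = ½K_aγH² = 0.5×0.3149×17.5×7.6² = 159.2 kN/m, acting at H/3 = 2.533 m above the base.
Overturning moment M_o = P_a × H/3 = 159.2 × 2.533 = 403.2.
Resisting moment M_r = W × 2.45 = 760.6 × 2.45 = 1863.
FS_overturning = M_r/M_o = 1863/403.2 = 4.622.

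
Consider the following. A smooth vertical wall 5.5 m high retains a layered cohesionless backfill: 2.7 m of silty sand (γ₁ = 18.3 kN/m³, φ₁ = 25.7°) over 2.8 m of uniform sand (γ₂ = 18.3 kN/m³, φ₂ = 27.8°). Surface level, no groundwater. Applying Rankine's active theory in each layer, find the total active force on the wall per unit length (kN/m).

K_a1 = tan²(45°−25.7°/2) = 0.3950; K_a2 = tan²(45°−27.8°/2) = 0.3639.
Layer 1: σ at base = K_a1 γ₁ h₁ = 19.52 kPa; P₁ = ½×19.52×2.7 = 26.35.
Layer 2: σ_v at top = γ₁h₁ = 49.41; σ_h top = K_a2×49.41 = 17.98; σ_h base = K_a2×(49.41+18.3×2.8) = 36.63.
P₂ = ½(17.98+36.63)×2.8 = 76.45. Total P_a = 26.35+76.45 = 102.8 kN/m.

103 kN/m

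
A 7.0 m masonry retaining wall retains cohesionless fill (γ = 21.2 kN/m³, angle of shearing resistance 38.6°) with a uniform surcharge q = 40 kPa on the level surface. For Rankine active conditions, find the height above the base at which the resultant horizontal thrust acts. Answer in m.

K_a = 0.2316.
Triangular part P₁ = ½K_aγH² = 120.3 at H/3 = 2.333 m; rectangular part P₂ = K_a q H = 64.85 at H/2 = 3.500 m.
ȳ = (P₁·2.333 + P₂·3.500)/(P₁+P₂) = 2.742 m.

2.74 m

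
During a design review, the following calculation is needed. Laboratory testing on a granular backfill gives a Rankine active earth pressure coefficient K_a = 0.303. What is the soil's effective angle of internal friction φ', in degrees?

K_a = tan²(45° − φ/2) ⇒ 45° − φ/2 = arctan(√0.303) = 28.83°.
φ = 2(45° − 28.83°) = 32.34°.

32.3°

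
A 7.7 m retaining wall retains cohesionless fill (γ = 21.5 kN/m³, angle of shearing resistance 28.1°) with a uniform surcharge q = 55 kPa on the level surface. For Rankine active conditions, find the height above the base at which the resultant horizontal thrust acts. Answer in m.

3.08 m

K_a = 0.3596.
Triangular part P₁ = ½K_aγH² = 229.2 at H/3 = 2.567 m; rectangular part P₂ = K_a q H = 152.3 at H/2 = 3.850 m.
ȳ = (P₁·2.567 + P₂·3.850)/(P₁+P₂) = 3.079 m.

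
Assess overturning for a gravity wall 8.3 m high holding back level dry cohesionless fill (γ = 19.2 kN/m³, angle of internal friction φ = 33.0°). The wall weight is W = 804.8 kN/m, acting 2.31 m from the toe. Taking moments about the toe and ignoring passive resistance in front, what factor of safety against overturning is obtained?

3.45

K_a = tan²(45° − 33.0°/2) = 0.2948.
P_a = ½K_aγH² = 0.5×0.2948×19.2×8.3² = 195.0 kN/m, acting at H/3 = 2.767 m above the base.
Overturning moment M_o = P_a × H/3 = 195.0 × 2.767 = 539.4.
Resisting moment M_r = W × 2.31 = 804.8 × 2.31 = 1859.
FS_overturning = M_r/M_o = 1859/539.4 = 3.447.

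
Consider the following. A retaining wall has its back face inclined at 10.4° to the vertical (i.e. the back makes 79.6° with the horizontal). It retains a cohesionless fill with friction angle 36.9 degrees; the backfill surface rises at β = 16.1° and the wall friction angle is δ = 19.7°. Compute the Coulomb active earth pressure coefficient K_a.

K_a = sin²(α+φ) / [sin²α · sin(α−δ) · (1 + √{sin(φ+δ)sin(φ−β) / (sin(α−δ)sin(α+β))})²].
With α = 79.6°, φ = 36.9°, δ = 19.7°, β = 16.1°: K_a = 0.3800.

0.380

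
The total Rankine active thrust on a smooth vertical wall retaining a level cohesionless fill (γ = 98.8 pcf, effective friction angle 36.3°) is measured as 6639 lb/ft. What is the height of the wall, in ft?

22.9 ft

K_a = 0.2563. P_a = ½ K_a γ H² ⇒ H = √(2P_a/(K_a γ)).
H = √(2×6639/(0.2563×98.8)) = 22.90 ft.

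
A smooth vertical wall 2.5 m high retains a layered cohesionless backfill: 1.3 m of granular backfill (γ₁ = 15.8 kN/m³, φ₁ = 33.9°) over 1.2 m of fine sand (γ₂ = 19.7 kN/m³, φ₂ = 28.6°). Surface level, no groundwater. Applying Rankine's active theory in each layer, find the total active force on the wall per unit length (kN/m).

17.5 kN/m

K_a1 = tan²(45°−33.9°/2) = 0.2839; K_a2 = tan²(45°−28.6°/2) = 0.3525.
Layer 1: σ at base = K_a1 γ₁ h₁ = 5.831 kPa; P₁ = ½×5.831×1.3 = 3.790.
Layer 2: σ_v at top = γ₁h₁ = 20.54; σ_h top = K_a2×20.54 = 7.241; σ_h base = K_a2×(20.54+19.7×1.2) = 15.58.
P₂ = ½(7.241+15.58)×1.2 = 13.69. Total P_a = 3.790+13.69 = 17.48 kN/m.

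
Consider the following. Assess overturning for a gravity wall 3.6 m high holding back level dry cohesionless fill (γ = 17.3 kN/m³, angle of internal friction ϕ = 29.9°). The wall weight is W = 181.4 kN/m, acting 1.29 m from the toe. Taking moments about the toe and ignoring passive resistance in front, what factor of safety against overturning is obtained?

K_a = tan²(45° − 29.9°/2) = 0.3347.
P_a = ½K_aγH² = 0.5×0.3347×17.3×3.6² = 37.52 kN/m, acting at H/3 = 1.200 m above the base.
Overturning moment M_o = P_a × H/3 = 37.52 × 1.200 = 45.02.
Resisting moment M_r = W × 1.29 = 181.4 × 1.29 = 234.0.
FS_overturning = M_r/M_o = 234.0/45.02 = 5.198.

5.20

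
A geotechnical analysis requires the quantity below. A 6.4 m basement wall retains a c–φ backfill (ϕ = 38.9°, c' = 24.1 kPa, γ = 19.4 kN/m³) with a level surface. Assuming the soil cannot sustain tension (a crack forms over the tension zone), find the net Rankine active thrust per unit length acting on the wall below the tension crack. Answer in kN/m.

3.21 kN/m

K_a = 0.2285; √K_a = 0.4780.
Tension-crack depth z_c = 2c/(γ√K_a) = 2×24.1/(19.4×0.4780) = 5.197 m.
σ_a at base = K_a γ H − 2c√K_a = 0.2285×19.4×6.4 − 2×24.1×0.4780 = 5.332 kPa.
P_a = ½ × 5.332 × (H − z_c) = 0.5×5.332×1.203 = 3.207 kN/m.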